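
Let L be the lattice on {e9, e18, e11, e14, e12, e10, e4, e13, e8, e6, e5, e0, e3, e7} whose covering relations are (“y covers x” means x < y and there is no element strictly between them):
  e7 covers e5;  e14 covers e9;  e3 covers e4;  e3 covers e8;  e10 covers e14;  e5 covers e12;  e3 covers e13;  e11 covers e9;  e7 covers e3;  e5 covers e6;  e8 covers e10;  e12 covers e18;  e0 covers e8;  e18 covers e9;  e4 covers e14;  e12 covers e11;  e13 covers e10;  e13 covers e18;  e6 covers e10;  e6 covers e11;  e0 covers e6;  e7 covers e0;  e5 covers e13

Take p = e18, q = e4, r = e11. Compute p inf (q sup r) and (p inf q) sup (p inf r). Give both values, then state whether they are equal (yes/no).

q sup r = e7, so p inf (q sup r) = e18 inf e7 = e18.
p inf q = e9 and p inf r = e9, so (p inf q) sup (p inf r) = e9 sup e9 = e9.
Equal: no.

e18; e9; no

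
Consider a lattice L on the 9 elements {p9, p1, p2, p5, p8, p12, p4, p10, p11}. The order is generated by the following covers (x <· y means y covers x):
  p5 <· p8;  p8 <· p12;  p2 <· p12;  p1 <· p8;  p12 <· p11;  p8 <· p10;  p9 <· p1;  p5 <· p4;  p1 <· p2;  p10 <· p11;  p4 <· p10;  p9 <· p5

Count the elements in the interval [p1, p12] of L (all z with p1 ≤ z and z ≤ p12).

The interval [p1, p12] = {p1, p12, p2, p8}, which has 4 elements.

4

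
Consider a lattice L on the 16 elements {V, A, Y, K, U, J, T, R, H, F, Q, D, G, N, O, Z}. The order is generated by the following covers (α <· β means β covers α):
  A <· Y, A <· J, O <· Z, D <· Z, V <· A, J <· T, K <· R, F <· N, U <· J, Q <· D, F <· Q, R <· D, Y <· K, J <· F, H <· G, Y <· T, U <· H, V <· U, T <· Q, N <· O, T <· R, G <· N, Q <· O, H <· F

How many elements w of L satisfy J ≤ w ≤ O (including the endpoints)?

6

The interval [J, O] = {F, J, N, O, Q, T}, which has 6 elements.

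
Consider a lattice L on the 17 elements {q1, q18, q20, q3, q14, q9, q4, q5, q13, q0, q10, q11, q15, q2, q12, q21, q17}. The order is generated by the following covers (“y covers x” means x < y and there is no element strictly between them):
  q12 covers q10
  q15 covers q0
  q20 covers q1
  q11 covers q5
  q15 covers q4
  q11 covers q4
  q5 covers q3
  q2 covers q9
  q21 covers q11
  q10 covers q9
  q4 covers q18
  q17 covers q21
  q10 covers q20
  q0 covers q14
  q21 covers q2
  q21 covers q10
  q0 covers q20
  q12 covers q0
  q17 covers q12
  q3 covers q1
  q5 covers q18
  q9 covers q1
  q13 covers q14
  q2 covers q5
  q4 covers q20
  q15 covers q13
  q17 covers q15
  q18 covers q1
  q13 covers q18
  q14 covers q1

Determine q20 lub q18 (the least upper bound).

q4

Common upper bounds of {q20, q18}: q11, q15, q17, q21, q4.
The least among these is q4.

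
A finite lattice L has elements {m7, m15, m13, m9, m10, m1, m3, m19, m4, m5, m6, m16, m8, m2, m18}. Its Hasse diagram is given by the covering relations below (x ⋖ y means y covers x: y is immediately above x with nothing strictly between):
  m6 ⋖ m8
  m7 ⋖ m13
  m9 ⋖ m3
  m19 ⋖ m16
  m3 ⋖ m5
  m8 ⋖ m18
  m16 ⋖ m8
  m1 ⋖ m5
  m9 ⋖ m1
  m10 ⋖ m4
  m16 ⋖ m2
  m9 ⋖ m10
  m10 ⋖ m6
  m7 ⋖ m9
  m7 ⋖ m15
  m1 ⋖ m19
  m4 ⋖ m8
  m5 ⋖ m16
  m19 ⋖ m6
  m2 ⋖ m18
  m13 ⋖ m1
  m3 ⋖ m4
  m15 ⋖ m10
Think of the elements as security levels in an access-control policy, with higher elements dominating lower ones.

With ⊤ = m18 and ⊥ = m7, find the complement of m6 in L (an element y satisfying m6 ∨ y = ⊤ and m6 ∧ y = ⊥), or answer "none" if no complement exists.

For every candidate y, either m6 ∨ y ≠ m18 or m6 ∧ y ≠ m7; no complement exists.

none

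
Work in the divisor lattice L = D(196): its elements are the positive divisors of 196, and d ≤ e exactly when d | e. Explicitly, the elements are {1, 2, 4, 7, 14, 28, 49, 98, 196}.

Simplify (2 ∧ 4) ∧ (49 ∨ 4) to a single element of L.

2 ∧ 4 = 2
49 ∨ 4 = 196
2 ∧ 196 = 2

2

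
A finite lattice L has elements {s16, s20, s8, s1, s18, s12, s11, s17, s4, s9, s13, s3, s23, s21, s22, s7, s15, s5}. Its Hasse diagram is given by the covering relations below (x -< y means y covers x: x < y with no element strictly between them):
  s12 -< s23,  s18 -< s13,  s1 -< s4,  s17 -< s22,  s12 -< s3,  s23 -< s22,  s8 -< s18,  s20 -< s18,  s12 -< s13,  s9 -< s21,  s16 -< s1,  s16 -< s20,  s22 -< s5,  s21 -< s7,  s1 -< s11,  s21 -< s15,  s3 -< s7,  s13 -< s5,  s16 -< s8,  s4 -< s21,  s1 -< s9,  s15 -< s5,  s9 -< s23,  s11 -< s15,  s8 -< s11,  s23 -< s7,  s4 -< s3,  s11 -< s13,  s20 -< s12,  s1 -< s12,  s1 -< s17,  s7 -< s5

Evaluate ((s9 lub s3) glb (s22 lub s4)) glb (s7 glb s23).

s23

s9 ∨ s3 = s7
s22 ∨ s4 = s5
s7 ∧ s5 = s7
s7 ∧ s23 = s23
s7 ∧ s23 = s23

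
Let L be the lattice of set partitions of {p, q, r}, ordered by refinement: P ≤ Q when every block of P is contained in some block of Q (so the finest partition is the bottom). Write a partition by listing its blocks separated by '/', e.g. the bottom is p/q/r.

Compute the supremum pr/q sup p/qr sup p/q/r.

pqr

The join of pr/q, p/qr, p/q/r merges any blocks that overlap across the partitions, giving pqr.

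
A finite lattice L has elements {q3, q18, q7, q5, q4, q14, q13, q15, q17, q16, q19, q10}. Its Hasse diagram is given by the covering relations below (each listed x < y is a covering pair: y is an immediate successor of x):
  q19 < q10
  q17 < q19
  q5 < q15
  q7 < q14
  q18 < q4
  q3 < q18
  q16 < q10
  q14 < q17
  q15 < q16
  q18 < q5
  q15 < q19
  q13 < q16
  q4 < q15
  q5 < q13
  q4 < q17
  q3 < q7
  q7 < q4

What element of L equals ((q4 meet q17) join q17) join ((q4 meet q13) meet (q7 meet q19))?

q4 ∧ q17 = q4
q4 ∨ q17 = q17
q4 ∧ q13 = q18
q7 ∧ q19 = q7
q18 ∧ q7 = q3
q17 ∨ q3 = q17

q17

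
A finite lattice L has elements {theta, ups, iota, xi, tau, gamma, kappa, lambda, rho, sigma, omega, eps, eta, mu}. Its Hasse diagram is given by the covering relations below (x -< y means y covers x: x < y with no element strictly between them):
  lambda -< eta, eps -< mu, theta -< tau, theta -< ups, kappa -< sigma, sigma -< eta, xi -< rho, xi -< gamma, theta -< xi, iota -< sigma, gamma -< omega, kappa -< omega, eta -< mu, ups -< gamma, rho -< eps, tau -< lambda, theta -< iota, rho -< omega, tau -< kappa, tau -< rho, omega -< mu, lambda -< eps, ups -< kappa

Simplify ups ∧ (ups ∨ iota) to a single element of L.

ups ∨ iota = sigma
ups ∧ sigma = ups

ups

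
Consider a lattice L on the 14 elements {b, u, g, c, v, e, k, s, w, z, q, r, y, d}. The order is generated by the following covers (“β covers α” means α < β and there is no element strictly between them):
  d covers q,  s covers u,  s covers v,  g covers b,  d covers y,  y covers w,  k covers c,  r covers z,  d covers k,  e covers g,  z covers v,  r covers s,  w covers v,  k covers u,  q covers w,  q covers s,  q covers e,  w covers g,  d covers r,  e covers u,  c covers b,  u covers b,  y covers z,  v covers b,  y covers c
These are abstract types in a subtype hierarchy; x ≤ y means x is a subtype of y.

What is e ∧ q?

Common lower bounds of {e, q}: b, e, g, u.
The greatest among these is e.

e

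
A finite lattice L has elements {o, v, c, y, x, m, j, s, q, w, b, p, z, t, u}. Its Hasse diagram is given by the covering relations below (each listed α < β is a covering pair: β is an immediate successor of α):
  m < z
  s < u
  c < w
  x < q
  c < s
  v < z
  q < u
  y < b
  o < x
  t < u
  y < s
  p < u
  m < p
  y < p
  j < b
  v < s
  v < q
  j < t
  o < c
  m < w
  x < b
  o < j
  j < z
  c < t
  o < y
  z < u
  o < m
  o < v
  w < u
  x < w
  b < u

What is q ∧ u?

Common lower bounds of {q, u}: o, q, v, x.
The greatest among these is q.

q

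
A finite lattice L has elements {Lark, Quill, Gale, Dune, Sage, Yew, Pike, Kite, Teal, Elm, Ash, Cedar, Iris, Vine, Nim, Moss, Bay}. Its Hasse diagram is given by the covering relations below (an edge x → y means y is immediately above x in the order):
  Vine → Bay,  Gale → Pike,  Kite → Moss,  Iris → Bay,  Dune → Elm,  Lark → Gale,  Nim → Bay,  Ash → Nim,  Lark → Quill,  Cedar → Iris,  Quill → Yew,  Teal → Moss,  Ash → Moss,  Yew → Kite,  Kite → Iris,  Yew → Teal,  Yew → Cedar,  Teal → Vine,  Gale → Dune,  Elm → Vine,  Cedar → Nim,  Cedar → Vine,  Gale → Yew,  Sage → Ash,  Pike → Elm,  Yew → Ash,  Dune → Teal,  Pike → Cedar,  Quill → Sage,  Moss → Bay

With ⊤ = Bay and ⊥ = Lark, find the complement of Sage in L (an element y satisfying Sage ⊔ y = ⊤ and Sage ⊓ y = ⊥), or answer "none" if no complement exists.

Elm

Need y with Sage ∨ y = Bay and Sage ∧ y = Lark.
Checking each element gives: Elm.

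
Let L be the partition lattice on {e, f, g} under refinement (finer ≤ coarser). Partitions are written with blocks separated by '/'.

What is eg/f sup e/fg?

efg

The join of eg/f and e/fg merges any blocks that overlap across the partitions, giving efg.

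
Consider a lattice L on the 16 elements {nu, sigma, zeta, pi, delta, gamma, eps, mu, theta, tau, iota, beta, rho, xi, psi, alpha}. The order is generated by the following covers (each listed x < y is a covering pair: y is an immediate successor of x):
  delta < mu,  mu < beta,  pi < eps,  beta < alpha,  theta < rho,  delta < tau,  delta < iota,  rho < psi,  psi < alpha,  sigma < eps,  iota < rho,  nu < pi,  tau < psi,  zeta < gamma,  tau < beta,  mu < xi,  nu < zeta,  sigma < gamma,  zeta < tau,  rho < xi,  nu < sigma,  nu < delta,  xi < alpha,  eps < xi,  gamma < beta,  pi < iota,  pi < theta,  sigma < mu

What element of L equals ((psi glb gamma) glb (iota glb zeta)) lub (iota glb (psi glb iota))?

iota

psi ∧ gamma = zeta
iota ∧ zeta = nu
zeta ∧ nu = nu
psi ∧ iota = iota
iota ∧ iota = iota
nu ∨ iota = iota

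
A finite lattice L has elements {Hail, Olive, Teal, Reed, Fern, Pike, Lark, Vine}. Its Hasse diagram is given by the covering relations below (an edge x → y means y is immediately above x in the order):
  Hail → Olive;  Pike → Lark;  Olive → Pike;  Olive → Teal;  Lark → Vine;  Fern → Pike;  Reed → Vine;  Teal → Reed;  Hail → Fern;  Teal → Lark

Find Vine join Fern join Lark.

Vine

Common upper bounds of {Vine, Fern, Lark}: Vine.
The least among these is Vine.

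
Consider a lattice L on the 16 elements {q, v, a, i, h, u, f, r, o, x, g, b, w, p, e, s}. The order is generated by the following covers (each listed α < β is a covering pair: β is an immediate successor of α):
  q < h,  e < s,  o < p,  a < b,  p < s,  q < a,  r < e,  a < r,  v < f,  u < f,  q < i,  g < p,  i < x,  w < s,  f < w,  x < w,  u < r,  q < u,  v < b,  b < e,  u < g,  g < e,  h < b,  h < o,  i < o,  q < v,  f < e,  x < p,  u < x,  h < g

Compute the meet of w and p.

x

Common lower bounds of {w, p}: i, q, u, x.
The greatest among these is x.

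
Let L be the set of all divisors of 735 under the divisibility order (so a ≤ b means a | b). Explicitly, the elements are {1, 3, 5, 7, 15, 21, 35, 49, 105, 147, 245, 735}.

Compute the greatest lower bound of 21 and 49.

Common lower bounds of {21, 49}: 1, 7.
The greatest among these is 7.

7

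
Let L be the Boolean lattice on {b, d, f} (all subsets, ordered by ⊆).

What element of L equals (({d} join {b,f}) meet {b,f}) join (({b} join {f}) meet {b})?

{b,f}

{d} ∨ {b,f} = {b,d,f}
{b,d,f} ∧ {b,f} = {b,f}
{b} ∨ {f} = {b,f}
{b,f} ∧ {b} = {b}
{b,f} ∨ {b} = {b,f}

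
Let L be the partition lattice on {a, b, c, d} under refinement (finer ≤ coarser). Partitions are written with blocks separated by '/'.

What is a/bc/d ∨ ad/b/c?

The join of a/bc/d and ad/b/c merges any blocks that overlap across the partitions, giving ad/bc.

ad/bc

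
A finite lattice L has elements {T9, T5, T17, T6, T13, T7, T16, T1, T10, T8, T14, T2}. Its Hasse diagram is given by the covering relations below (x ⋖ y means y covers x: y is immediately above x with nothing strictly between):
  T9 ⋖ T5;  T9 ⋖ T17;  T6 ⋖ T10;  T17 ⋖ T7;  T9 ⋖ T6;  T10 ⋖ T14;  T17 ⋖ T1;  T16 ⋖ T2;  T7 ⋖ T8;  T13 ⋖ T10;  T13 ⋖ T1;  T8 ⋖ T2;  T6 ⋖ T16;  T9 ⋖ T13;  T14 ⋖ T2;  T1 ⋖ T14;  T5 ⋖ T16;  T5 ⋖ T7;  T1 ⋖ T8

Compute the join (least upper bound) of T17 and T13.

Common upper bounds of {T17, T13}: T1, T14, T2, T8.
The least among these is T1.

T1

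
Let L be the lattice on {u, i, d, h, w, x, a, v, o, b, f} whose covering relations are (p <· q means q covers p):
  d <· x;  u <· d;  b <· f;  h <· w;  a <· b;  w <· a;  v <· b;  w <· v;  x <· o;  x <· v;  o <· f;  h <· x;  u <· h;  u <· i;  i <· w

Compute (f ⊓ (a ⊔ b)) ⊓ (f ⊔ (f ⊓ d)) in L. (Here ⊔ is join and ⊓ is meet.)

a ∨ b = b
f ∧ b = b
f ∧ d = d
f ∨ d = f
b ∧ f = b

b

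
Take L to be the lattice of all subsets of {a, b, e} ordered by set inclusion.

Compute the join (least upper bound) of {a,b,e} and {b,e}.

Under ⊆, join is union: {a,b,e} ∪ {b,e} = {a,b,e}.

{a,b,e}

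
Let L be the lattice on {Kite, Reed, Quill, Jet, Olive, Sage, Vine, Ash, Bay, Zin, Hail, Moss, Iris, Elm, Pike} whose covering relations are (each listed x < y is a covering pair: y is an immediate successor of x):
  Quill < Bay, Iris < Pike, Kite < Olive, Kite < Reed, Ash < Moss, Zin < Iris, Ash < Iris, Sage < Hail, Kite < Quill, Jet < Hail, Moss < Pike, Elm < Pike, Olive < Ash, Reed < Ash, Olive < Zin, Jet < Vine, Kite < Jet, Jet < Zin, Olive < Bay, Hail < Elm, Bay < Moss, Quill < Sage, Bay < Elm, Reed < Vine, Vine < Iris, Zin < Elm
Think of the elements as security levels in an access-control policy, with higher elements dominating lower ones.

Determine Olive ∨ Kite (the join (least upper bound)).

Common upper bounds of {Olive, Kite}: Ash, Bay, Elm, Iris, Moss, Olive, Pike, Zin.
The least among these is Olive.

Olive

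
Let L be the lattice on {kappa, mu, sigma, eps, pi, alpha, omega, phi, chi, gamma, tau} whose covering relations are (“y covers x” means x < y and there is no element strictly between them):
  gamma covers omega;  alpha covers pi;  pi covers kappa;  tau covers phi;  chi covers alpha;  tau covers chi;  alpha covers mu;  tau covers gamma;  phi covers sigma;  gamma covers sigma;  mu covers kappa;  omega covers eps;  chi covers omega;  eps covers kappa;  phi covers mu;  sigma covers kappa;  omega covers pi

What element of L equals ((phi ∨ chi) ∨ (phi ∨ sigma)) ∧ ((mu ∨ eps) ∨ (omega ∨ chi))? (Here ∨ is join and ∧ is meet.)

phi ∨ chi = tau
phi ∨ sigma = phi
tau ∨ phi = tau
mu ∨ eps = chi
omega ∨ chi = chi
chi ∨ chi = chi
tau ∧ chi = chi

chi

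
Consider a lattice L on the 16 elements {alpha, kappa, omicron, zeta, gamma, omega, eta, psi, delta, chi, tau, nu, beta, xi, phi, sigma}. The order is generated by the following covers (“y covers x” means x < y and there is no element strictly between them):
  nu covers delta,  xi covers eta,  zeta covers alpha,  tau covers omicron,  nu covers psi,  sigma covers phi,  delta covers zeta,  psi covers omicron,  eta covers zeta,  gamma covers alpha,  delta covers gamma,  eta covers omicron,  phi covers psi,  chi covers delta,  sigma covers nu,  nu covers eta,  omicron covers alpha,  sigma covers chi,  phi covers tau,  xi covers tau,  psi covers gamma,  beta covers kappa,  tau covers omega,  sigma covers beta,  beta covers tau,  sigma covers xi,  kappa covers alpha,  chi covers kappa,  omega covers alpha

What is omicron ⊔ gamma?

Common upper bounds of {omicron, gamma}: nu, phi, psi, sigma.
The least among these is psi.

psi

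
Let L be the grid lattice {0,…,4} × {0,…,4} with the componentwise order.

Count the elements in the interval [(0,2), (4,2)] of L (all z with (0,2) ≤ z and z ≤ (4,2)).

The interval [(0,2), (4,2)] = {(0,2), (1,2), (2,2), (3,2), (4,2)}, which has 5 elements.

5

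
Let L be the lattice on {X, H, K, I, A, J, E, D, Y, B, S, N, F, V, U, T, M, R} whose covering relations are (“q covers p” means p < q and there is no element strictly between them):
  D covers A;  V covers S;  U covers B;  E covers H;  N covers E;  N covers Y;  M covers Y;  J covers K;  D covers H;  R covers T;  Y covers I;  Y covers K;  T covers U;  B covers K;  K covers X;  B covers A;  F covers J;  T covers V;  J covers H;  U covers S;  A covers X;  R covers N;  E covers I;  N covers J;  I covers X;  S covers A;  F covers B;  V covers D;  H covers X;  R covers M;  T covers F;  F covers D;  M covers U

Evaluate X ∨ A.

X ∨ A = A

A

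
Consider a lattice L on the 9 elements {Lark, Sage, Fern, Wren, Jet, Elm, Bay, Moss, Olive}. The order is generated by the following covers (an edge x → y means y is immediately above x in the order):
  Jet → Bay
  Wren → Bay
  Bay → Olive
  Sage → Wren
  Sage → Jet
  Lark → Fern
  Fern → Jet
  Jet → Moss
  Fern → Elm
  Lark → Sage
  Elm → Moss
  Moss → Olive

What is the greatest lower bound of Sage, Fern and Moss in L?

Lark

Common lower bounds of {Sage, Fern, Moss}: Lark.
The greatest among these is Lark.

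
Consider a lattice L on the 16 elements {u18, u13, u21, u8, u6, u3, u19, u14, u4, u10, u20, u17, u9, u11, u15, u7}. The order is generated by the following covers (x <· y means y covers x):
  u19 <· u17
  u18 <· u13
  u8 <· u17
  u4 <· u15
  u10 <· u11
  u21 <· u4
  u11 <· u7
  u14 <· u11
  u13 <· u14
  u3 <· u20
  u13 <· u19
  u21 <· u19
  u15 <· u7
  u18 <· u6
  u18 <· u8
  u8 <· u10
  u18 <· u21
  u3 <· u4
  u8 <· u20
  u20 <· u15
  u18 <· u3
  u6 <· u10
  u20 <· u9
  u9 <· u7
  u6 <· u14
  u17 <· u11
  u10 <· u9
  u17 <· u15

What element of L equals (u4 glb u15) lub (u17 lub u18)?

u4 ∧ u15 = u4
u17 ∨ u18 = u17
u4 ∨ u17 = u15

u15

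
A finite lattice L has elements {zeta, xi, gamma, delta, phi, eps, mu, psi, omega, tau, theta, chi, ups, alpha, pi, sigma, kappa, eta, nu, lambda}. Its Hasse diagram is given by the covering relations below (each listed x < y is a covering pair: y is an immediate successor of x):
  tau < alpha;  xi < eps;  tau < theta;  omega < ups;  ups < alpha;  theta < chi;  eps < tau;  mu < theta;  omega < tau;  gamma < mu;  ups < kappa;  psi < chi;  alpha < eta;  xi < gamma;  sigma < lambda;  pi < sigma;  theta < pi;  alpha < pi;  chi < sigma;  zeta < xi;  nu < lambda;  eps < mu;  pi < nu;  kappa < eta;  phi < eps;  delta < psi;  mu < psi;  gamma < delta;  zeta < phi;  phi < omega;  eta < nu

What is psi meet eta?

eps

Common lower bounds of {psi, eta}: eps, phi, xi, zeta.
The greatest among these is eps.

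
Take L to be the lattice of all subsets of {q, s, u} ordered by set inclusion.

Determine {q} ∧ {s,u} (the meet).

∅

Under ⊆, meet is intersection: {q} ∩ {s,u} = ∅.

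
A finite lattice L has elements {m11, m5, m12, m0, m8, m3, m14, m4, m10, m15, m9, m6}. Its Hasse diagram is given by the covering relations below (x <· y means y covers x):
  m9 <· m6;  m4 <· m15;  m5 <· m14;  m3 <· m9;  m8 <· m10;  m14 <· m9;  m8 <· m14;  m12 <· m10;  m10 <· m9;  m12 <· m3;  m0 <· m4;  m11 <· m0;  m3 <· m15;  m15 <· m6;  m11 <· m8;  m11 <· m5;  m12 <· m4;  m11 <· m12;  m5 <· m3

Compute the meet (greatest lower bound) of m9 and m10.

Common lower bounds of {m9, m10}: m10, m11, m12, m8.
The greatest among these is m10.

m10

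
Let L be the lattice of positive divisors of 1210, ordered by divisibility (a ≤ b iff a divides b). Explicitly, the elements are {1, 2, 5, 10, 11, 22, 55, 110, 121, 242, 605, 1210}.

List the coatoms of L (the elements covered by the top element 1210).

The coatoms are exactly the elements covered by 1210: 110, 242, 605.

110, 242, 605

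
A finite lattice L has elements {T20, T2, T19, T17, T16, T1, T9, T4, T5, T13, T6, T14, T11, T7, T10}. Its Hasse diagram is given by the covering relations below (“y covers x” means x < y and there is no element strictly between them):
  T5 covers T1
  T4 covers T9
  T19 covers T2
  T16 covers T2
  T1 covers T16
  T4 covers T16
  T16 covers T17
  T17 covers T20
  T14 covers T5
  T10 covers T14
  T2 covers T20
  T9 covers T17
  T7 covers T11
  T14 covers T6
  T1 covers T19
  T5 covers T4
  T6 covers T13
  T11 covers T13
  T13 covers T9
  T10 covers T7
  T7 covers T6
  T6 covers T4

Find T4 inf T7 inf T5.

Common lower bounds of {T4, T7, T5}: T16, T17, T2, T20, T4, T9.
The greatest among these is T4.

T4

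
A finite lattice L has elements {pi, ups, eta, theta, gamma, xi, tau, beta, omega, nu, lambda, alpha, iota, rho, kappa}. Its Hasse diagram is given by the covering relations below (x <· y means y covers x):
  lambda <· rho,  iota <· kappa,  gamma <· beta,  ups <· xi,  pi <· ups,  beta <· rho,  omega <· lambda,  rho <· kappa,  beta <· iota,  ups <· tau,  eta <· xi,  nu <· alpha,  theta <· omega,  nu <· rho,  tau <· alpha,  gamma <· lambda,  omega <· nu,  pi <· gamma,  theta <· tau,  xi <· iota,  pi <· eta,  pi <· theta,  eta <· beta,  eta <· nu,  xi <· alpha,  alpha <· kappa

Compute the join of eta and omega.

nu

Common upper bounds of {eta, omega}: alpha, kappa, nu, rho.
The least among these is nu.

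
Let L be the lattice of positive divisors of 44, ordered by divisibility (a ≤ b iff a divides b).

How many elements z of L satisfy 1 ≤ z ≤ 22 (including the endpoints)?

The interval [1, 22] = {1, 11, 2, 22}, which has 4 elements.

4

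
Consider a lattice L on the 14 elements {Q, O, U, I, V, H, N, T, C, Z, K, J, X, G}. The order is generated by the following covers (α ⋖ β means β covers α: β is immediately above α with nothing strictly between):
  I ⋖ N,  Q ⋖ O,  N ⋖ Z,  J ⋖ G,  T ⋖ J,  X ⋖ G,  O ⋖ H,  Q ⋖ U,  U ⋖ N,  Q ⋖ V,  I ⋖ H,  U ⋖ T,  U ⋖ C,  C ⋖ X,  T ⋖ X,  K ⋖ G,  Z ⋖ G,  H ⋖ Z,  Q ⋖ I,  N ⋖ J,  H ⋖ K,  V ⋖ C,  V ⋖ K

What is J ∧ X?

Common lower bounds of {J, X}: Q, T, U.
The greatest among these is T.

T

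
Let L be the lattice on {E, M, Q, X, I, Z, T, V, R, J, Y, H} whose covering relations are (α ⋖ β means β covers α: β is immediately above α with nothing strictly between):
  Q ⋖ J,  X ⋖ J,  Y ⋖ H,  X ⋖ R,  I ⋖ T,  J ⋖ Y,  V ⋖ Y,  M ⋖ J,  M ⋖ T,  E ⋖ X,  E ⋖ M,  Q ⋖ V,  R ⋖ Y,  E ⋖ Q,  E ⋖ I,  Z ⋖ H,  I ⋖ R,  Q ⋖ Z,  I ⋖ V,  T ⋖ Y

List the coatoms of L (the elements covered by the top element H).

Y, Z

The coatoms are exactly the elements covered by H: Y, Z.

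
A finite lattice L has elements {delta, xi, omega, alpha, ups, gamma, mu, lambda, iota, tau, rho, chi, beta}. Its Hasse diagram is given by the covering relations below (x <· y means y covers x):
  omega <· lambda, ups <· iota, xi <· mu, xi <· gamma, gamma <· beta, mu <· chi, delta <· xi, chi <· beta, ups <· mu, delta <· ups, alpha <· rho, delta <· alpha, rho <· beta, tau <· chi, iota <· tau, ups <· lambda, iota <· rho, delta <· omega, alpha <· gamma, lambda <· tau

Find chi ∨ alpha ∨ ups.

Common upper bounds of {chi, alpha, ups}: beta.
The least among these is beta.

beta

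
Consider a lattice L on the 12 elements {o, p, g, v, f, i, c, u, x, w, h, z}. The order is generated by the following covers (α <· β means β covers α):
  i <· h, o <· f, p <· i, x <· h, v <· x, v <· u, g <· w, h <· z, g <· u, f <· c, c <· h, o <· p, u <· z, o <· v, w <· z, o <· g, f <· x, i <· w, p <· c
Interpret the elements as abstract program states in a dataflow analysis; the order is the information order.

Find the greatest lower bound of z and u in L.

Common lower bounds of {z, u}: g, o, u, v.
The greatest among these is u.

u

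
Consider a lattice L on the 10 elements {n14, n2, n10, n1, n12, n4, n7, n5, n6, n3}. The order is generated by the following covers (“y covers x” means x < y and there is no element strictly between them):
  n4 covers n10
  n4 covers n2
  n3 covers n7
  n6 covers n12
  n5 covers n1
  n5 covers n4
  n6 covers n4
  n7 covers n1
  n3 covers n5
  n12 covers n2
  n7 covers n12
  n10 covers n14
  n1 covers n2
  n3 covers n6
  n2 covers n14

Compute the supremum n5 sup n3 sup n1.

Common upper bounds of {n5, n3, n1}: n3.
The least among these is n3.

n3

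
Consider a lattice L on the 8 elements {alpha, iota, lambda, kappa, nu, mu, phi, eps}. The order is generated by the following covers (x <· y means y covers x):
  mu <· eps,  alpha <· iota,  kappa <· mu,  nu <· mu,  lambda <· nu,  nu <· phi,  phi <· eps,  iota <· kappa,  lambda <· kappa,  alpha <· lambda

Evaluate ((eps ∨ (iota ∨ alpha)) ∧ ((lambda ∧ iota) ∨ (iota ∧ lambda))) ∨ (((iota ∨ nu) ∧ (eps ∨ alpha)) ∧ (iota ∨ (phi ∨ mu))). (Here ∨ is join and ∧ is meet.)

iota ∨ alpha = iota
eps ∨ iota = eps
lambda ∧ iota = alpha
iota ∧ lambda = alpha
alpha ∨ alpha = alpha
eps ∧ alpha = alpha
iota ∨ nu = mu
eps ∨ alpha = eps
mu ∧ eps = mu
phi ∨ mu = eps
iota ∨ eps = eps
mu ∧ eps = mu
alpha ∨ mu = mu

mu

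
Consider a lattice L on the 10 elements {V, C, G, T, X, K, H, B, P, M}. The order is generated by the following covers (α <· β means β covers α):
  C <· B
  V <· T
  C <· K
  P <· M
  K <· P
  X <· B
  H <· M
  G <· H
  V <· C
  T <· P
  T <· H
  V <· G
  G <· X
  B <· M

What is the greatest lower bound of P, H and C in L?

V

Common lower bounds of {P, H, C}: V.
The greatest among these is V.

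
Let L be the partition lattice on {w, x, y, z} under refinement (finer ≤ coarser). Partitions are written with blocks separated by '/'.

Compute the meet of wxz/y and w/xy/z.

Common lower bounds of {wxz/y, w/xy/z}: w/x/y/z.
The greatest among these is w/x/y/z.

w/x/y/z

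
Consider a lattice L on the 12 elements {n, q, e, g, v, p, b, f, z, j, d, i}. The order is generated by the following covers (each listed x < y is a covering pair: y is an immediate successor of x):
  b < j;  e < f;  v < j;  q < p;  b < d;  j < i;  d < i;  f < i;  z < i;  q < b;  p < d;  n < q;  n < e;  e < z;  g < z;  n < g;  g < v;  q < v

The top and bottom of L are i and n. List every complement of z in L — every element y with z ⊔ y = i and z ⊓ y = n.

b, d, p, q

Need y with z ∨ y = i and z ∧ y = n.
Checking each element gives: b, d, p, q.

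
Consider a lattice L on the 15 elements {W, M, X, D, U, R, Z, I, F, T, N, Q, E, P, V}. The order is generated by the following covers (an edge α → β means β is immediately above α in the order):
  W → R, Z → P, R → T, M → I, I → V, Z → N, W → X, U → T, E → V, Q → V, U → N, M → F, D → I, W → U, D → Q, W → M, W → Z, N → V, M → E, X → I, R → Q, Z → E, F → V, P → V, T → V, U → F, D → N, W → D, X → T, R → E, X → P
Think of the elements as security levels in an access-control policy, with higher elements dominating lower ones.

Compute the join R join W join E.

Common upper bounds of {R, W, E}: E, V.
The least among these is E.

E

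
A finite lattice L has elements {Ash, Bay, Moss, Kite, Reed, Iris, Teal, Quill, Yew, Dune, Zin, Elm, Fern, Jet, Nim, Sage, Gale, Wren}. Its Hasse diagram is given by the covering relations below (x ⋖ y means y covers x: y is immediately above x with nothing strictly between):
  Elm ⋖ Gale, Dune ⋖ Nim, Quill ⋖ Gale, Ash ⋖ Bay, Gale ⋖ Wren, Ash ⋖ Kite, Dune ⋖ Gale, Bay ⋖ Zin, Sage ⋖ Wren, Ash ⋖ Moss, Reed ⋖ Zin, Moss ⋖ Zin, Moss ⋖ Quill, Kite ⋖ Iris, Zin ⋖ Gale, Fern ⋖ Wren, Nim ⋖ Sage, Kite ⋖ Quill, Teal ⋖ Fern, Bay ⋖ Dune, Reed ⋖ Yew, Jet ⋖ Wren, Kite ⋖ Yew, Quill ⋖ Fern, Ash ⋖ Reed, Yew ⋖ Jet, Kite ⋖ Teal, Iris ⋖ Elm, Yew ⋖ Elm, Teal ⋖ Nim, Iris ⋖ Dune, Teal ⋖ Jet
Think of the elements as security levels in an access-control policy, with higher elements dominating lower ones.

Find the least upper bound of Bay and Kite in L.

Dune

Common upper bounds of {Bay, Kite}: Dune, Gale, Nim, Sage, Wren.
The least among these is Dune.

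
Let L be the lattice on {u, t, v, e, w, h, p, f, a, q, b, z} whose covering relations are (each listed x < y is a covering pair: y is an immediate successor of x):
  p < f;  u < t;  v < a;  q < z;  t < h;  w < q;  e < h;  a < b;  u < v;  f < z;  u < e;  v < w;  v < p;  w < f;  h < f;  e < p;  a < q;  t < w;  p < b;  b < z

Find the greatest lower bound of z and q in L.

Common lower bounds of {z, q}: a, q, t, u, v, w.
The greatest among these is q.

q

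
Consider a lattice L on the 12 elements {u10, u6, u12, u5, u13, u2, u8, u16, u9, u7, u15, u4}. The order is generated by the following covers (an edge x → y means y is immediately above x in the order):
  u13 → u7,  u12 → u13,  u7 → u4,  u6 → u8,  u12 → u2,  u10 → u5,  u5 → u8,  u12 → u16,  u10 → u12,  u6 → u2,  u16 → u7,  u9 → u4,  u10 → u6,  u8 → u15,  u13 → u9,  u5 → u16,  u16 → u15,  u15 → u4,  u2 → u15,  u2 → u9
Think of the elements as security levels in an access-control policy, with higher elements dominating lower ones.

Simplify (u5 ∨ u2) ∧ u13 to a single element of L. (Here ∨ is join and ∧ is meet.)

u5 ∨ u2 = u15
u15 ∧ u13 = u12

u12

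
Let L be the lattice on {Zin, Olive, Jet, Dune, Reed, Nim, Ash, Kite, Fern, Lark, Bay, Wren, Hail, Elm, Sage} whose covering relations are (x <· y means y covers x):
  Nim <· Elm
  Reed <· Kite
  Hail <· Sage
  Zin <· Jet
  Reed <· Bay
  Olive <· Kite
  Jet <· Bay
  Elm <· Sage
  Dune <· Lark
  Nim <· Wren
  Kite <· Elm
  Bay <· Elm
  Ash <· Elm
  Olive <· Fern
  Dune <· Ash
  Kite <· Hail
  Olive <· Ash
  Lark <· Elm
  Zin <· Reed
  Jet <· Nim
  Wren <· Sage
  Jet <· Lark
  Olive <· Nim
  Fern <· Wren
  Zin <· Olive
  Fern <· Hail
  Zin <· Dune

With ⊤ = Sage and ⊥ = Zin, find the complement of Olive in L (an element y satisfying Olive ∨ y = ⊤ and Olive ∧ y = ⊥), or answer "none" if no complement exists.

For every candidate y, either Olive ∨ y ≠ Sage or Olive ∧ y ≠ Zin; no complement exists.

none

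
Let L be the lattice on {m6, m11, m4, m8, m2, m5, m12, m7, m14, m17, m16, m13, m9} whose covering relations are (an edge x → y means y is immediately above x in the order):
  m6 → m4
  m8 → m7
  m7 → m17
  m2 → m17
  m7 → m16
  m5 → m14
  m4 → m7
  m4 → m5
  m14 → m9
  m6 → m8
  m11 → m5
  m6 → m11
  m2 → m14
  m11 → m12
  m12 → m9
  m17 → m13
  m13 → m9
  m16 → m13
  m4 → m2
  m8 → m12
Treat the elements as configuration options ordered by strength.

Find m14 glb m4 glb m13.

Common lower bounds of {m14, m4, m13}: m4, m6.
The greatest among these is m4.

m4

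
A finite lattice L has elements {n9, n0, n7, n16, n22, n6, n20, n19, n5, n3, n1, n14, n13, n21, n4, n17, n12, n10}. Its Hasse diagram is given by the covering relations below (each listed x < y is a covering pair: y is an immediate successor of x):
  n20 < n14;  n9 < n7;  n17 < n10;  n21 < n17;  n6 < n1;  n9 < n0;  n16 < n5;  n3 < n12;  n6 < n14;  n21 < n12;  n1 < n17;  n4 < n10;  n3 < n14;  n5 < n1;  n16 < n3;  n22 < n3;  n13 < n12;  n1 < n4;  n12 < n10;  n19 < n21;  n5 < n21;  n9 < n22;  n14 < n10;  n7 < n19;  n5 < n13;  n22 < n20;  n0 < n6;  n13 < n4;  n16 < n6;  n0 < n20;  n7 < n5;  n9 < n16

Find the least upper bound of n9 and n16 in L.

Common upper bounds of {n9, n16}: n1, n10, n12, n13, n14, n16, n17, n21, n3, n4, n5, n6.
The least among these is n16.

n16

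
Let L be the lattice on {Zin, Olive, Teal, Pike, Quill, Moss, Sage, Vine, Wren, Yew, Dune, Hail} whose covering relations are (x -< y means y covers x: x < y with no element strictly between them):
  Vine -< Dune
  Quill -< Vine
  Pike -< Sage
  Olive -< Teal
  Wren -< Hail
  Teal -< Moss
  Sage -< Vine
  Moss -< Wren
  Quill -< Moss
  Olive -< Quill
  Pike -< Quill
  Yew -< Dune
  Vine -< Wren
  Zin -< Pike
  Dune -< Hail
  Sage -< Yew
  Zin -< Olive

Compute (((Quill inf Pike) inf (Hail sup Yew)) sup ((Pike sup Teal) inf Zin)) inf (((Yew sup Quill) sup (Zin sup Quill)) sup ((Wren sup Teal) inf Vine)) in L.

Quill ∧ Pike = Pike
Hail ∨ Yew = Hail
Pike ∧ Hail = Pike
Pike ∨ Teal = Moss
Moss ∧ Zin = Zin
Pike ∨ Zin = Pike
Yew ∨ Quill = Dune
Zin ∨ Quill = Quill
Dune ∨ Quill = Dune
Wren ∨ Teal = Wren
Wren ∧ Vine = Vine
Dune ∨ Vine = Dune
Pike ∧ Dune = Pike

Pike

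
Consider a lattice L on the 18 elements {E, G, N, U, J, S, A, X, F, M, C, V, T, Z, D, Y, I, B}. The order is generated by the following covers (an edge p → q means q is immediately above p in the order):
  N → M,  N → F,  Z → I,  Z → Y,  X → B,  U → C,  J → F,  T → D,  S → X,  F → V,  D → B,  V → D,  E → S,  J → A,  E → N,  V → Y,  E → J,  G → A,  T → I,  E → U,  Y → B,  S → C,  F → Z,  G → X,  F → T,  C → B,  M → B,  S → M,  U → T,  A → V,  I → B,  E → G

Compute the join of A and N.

V

Common upper bounds of {A, N}: B, D, V, Y.
The least among these is V.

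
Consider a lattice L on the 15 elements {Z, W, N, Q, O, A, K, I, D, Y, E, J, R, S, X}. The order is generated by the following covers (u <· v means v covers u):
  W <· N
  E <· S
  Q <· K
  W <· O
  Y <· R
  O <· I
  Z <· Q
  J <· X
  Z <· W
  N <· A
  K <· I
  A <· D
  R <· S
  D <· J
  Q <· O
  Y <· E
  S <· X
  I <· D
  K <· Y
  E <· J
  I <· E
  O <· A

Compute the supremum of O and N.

A

Common upper bounds of {O, N}: A, D, J, X.
The least among these is A.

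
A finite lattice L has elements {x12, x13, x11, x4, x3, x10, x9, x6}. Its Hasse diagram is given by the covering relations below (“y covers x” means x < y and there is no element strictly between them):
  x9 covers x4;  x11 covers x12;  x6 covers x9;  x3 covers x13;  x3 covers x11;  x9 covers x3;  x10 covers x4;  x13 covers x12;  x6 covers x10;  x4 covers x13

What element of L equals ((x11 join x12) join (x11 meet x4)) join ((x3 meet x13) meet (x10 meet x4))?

x11 ∨ x12 = x11
x11 ∧ x4 = x12
x11 ∨ x12 = x11
x3 ∧ x13 = x13
x10 ∧ x4 = x4
x13 ∧ x4 = x13
x11 ∨ x13 = x3

x3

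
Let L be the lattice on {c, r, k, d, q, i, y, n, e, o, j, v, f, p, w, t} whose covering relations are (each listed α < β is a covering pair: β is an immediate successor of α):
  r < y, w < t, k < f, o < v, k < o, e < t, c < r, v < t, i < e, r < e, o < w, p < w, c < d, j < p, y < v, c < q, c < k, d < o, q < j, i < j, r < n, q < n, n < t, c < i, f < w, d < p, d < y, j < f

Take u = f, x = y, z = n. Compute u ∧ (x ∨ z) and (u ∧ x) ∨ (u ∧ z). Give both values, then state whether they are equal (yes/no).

x ∨ z = t, so u ∧ (x ∨ z) = f ∧ t = f.
u ∧ x = c and u ∧ z = q, so (u ∧ x) ∨ (u ∧ z) = c ∨ q = q.
Equal: no.

f; q; no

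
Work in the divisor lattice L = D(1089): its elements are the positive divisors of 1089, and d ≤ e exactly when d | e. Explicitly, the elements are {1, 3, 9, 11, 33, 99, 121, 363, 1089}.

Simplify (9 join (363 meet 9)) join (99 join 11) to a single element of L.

363 ∧ 9 = 3
9 ∨ 3 = 9
99 ∨ 11 = 99
9 ∨ 99 = 99

99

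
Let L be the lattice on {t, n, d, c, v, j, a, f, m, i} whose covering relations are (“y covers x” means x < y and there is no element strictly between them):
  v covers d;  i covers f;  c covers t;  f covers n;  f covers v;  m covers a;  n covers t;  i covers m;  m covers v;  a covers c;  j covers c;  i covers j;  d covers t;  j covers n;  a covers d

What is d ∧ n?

Common lower bounds of {d, n}: t.
The greatest among these is t.

t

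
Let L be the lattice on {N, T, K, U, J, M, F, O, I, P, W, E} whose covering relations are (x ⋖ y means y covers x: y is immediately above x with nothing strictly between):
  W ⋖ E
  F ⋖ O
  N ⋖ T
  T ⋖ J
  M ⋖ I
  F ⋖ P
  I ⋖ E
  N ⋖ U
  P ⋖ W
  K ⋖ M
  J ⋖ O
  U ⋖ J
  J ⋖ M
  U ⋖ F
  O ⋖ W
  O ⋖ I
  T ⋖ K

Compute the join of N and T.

T

Common upper bounds of {N, T}: E, I, J, K, M, O, T, W.
The least among these is T.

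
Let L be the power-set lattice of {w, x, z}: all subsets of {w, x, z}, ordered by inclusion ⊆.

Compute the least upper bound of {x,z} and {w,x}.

{w,x,z}

Common upper bounds of {{x,z}, {w,x}}: {w,x,z}.
The least among these is {w,x,z}.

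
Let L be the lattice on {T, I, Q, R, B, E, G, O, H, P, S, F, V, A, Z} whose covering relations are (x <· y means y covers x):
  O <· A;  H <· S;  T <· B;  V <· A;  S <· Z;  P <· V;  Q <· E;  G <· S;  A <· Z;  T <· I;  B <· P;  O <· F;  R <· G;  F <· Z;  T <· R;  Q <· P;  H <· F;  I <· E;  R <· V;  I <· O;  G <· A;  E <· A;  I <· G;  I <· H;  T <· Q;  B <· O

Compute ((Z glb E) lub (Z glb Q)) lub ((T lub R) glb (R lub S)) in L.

A

Z ∧ E = E
Z ∧ Q = Q
E ∨ Q = E
T ∨ R = R
R ∨ S = S
R ∧ S = R
E ∨ R = A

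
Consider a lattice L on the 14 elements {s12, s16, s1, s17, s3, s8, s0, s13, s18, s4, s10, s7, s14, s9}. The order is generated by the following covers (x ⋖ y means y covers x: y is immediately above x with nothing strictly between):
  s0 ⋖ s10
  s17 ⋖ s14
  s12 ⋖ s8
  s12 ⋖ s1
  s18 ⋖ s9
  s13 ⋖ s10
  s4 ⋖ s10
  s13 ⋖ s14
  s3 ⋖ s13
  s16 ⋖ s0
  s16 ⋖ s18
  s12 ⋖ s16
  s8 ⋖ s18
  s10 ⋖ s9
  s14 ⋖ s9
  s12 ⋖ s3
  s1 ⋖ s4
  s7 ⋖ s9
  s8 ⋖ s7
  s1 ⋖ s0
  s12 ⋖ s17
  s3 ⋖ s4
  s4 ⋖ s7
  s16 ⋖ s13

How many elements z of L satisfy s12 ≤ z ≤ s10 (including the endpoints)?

The interval [s12, s10] = {s0, s1, s10, s12, s13, s16, s3, s4}, which has 8 elements.

8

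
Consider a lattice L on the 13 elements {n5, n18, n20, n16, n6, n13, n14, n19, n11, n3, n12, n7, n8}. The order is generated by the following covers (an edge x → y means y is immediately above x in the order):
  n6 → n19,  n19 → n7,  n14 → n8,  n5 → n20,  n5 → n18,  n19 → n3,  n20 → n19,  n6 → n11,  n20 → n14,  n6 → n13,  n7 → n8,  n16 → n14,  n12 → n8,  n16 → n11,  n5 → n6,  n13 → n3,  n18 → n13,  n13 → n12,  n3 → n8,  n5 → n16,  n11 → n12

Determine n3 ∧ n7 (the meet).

Common lower bounds of {n3, n7}: n19, n20, n5, n6.
The greatest among these is n19.

n19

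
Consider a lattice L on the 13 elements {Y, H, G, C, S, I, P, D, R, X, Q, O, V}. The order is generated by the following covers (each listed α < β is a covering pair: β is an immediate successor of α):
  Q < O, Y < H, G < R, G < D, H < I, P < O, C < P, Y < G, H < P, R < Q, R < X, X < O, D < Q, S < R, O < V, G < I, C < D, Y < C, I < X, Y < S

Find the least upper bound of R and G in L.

R

Common upper bounds of {R, G}: O, Q, R, V, X.
The least among these is R.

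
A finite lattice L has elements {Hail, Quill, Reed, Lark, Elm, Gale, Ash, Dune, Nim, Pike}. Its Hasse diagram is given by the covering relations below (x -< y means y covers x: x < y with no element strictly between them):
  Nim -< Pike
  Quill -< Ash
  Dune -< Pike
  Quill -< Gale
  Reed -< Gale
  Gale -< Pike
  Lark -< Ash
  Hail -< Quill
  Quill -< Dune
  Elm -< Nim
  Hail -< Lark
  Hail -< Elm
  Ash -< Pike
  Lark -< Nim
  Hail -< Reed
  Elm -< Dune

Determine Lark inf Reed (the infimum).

Hail

Common lower bounds of {Lark, Reed}: Hail.
The greatest among these is Hail.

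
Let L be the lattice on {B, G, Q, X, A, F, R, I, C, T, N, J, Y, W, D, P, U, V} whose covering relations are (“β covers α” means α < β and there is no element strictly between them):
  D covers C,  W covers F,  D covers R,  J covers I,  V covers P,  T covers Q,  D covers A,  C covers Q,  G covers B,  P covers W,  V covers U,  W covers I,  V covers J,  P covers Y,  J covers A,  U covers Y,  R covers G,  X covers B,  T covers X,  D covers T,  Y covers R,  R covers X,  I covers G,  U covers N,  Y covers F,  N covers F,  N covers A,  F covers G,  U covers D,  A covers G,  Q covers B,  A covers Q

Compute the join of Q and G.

A

Common upper bounds of {Q, G}: A, D, J, N, U, V.
The least among these is A.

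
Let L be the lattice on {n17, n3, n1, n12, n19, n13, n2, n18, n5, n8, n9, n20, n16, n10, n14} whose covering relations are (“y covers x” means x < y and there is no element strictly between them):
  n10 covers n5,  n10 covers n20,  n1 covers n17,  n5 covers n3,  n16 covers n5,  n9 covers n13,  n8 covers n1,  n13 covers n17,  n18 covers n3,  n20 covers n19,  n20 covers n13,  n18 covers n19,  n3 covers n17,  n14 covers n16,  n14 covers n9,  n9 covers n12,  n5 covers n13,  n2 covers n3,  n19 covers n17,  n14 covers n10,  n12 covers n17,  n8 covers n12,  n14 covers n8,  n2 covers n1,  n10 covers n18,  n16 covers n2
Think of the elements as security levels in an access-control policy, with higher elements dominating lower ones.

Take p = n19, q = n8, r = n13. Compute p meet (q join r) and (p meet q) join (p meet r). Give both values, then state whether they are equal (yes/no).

n19; n17; no

q join r = n14, so p meet (q join r) = n19 meet n14 = n19.
p meet q = n17 and p meet r = n17, so (p meet q) join (p meet r) = n17 join n17 = n17.
Equal: no.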